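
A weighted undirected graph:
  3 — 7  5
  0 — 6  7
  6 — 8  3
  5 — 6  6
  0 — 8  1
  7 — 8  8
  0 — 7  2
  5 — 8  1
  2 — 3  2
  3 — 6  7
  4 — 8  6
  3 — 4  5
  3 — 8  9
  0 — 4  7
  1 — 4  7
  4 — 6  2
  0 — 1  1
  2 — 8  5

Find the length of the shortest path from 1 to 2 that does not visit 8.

10

Some routes from 1 to 2 avoiding 8:
1-0-4-3-2: 1 + 7 + 5 + 2 = 15
1-0-6-3-2: 1 + 7 + 7 + 2 = 17
1-0-7-3-2: 1 + 2 + 5 + 2 = 10
1-4-3-2: 7 + 5 + 2 = 14
1-0-6-4-3-2: 1 + 7 + 2 + 5 + 2 = 17
Best route has total 10.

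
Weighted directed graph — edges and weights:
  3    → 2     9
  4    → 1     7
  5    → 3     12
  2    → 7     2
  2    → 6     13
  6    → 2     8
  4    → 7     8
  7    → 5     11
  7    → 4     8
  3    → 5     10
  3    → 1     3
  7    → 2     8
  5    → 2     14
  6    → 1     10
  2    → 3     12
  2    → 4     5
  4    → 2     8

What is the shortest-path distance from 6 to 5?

Candidate routes:
6 -> 2 -> 7 -> 5: 8 + 2 + 11 = 21
6 -> 2 -> 3 -> 5: 8 + 12 + 10 = 30
6 -> 2 -> 4 -> 7 -> 5: 8 + 5 + 8 + 11 = 32
Shortest: 21.

21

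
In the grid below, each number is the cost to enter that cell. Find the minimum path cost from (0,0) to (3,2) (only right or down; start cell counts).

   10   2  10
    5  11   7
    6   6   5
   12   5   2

34

One optimal route is [0,0] -> [1,0] -> [2,0] -> [2,1] -> [2,2] -> [3,2].
Its cost is 10 + 5 + 6 + 6 + 5 + 2 = 34.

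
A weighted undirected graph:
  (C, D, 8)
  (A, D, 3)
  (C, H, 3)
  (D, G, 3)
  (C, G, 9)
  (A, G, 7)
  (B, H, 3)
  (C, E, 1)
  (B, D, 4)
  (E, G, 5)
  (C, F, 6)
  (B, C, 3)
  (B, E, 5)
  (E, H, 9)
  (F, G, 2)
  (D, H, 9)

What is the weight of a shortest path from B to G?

7

Checking several routes:
B→D→G: 4 + 3 = 7
B→E→G: 5 + 5 = 10
B→H→C→E→G: 3 + 3 + 1 + 5 = 12
B→C→F→G: 3 + 6 + 2 = 11
B→C→G: 3 + 9 = 12
B→C→E→G: 3 + 1 + 5 = 9
Best route has total 7.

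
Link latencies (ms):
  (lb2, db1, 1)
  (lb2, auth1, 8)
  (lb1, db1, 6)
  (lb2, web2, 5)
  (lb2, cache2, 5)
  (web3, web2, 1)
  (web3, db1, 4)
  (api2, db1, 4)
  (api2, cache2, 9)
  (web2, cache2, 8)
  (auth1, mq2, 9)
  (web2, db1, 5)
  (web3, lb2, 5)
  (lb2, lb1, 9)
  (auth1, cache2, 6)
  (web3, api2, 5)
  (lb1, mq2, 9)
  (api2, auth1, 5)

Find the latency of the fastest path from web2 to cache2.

8

Checking several routes:
web2→web3→db1→lb2→cache2: 1 + 4 + 1 + 5 = 11
web2→web3→lb2→cache2: 1 + 5 + 5 = 11
web2→cache2: 8
web2→lb2→cache2: 5 + 5 = 10
Shortest: 8 ms.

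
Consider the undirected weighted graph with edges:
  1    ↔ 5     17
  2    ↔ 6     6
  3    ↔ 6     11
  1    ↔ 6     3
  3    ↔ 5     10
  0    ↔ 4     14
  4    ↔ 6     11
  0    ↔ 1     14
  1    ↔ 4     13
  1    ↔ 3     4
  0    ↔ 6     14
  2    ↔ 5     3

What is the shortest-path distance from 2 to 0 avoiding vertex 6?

Routes from 2 to 0 avoiding 6:
2 → 5 → 3 → 1 → 0: 3 + 10 + 4 + 14 = 31
2 → 5 → 1 → 4 → 0: 3 + 17 + 13 + 14 = 47
2 → 5 → 1 → 0: 3 + 17 + 14 = 34
2 → 5 → 3 → 1 → 4 → 0: 3 + 10 + 4 + 13 + 14 = 44
Best route has total 31.

31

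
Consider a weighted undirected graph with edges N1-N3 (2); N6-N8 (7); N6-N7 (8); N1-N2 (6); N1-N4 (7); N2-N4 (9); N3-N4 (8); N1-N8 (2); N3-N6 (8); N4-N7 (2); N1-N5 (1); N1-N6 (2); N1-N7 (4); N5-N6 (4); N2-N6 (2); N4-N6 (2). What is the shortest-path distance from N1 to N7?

4

Some routes from N1 to N7:
N1 → N4 → N7: 7 + 2 = 9
N1 → N7: 4
N1 → N5 → N6 → N4 → N7: 1 + 4 + 2 + 2 = 9
N1 → N6 → N7: 2 + 8 = 10
N1 → N6 → N4 → N7: 2 + 2 + 2 = 6
Best route has total 4.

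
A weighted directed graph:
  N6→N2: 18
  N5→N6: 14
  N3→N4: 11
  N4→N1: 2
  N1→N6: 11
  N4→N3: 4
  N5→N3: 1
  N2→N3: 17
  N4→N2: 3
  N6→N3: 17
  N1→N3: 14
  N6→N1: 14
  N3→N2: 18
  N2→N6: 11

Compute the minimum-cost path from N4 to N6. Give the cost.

Comparing a few candidate routes:
N4 → N3 → N2 → N6: 4 + 18 + 11 = 33
N4 → N2 → N6: 3 + 11 = 14
N4 → N1 → N6: 2 + 11 = 13
Best route has total 13.

13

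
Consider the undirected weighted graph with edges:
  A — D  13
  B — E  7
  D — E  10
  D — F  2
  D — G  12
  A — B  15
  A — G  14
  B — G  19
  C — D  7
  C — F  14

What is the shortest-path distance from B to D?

A few of the B→D routes:
B→A→D: 15 + 13 = 28
B→E→D: 7 + 10 = 17
B→A→G→D: 15 + 14 + 12 = 41
B→G→D: 19 + 12 = 31
The minimum is 17.

17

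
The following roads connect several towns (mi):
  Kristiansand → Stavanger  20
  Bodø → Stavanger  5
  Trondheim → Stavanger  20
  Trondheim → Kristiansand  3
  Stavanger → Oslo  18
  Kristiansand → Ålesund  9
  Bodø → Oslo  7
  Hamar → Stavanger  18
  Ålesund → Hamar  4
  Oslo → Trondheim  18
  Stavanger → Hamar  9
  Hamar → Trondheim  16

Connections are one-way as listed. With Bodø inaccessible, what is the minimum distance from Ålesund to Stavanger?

Paths from Ålesund to Stavanger avoiding Bodø:
Ålesund - Hamar - Trondheim - Kristiansand - Stavanger: 4 + 16 + 3 + 20 = 43
Ålesund - Hamar - Trondheim - Stavanger: 4 + 16 + 20 = 40
Ålesund - Hamar - Stavanger: 4 + 18 = 22
Shortest: 22 mi.

22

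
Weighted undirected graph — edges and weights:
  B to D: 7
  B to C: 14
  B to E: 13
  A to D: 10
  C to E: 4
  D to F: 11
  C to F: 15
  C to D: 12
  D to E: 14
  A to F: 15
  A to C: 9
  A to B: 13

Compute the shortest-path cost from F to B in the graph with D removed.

28

A few of the F→B routes:
F - C - E - B: 15 + 4 + 13 = 32
F - C - B: 15 + 14 = 29
F - A - B: 15 + 13 = 28
The minimum is 28.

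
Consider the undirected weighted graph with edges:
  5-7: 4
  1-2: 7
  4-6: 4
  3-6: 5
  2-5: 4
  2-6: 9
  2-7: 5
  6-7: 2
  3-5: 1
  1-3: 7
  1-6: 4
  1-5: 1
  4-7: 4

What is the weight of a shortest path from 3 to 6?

5

Some routes from 3 to 6:
3 → 5 → 2 → 7 → 6: 1 + 4 + 5 + 2 = 12
3 → 5 → 7 → 6: 1 + 4 + 2 = 7
3 → 5 → 1 → 6: 1 + 1 + 4 = 6
3 → 1 → 6: 7 + 4 = 11
3 → 6: 5
Shortest: 5.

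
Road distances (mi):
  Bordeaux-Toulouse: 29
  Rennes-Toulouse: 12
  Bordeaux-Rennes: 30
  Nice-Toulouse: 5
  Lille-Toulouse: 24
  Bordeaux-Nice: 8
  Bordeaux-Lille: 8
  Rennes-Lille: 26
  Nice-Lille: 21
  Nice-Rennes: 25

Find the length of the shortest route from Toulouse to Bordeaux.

13

Some routes from Toulouse to Bordeaux:
Toulouse → Lille → Bordeaux: 24 + 8 = 32
Toulouse → Nice → Lille → Bordeaux: 5 + 21 + 8 = 34
Toulouse → Nice → Bordeaux: 5 + 8 = 13
Toulouse → Bordeaux: 29
Shortest: 13 mi.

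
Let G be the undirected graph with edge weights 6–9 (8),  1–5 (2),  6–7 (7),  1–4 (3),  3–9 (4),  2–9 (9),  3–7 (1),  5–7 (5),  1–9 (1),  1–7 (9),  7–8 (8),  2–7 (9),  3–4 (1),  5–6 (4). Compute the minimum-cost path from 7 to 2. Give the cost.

Some routes from 7 to 2:
7 -> 2: 9
7 -> 5 -> 1 -> 9 -> 2: 5 + 2 + 1 + 9 = 17
7 -> 3 -> 4 -> 1 -> 9 -> 2: 1 + 1 + 3 + 1 + 9 = 15
7 -> 1 -> 9 -> 2: 9 + 1 + 9 = 19
7 -> 3 -> 9 -> 2: 1 + 4 + 9 = 14
7 -> 6 -> 5 -> 1 -> 9 -> 2: 7 + 4 + 2 + 1 + 9 = 23
Best route has total 9.

9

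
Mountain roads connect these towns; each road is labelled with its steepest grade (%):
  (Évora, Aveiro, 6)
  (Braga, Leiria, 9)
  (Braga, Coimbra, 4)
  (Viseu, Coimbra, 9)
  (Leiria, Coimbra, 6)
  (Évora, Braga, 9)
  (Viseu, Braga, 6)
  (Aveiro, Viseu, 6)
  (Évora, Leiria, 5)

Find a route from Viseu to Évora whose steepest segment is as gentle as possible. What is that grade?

6

Checking several routes:
Viseu→Braga→Évora: max(6, 9) = 9
Viseu→Braga→Leiria→Évora: max(6, 9, 5) = 9
Viseu→Coimbra→Braga→Leiria→Évora: max(9, 4, 9, 5) = 9
Viseu→Braga→Coimbra→Leiria→Évora: max(6, 4, 6, 5) = 6
Viseu→Coimbra→Braga→Évora: max(9, 4, 9) = 9
Viseu→Aveiro→Évora: max(6, 6) = 6
Smallest bottleneck: 6%.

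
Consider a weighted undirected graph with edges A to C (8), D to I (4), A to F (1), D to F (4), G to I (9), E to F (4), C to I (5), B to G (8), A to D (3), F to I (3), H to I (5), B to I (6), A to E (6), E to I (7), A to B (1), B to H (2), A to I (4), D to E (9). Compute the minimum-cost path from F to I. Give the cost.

3

Some routes from F to I:
F→D→I: 4 + 4 = 8
F→A→B→I: 1 + 1 + 6 = 8
F→I: 3
F→A→I: 1 + 4 = 5
Shortest: 3.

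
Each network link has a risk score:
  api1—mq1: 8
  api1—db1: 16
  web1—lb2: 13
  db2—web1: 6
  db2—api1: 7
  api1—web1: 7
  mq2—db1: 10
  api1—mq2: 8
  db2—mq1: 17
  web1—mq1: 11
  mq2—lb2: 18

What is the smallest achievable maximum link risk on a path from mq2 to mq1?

Checking several routes:
mq2 → api1 → web1 → mq1: max(8, 7, 11) = 11
mq2 → db1 → api1 → web1 → mq1: max(10, 16, 7, 11) = 16
mq2 → api1 → mq1: max(8, 8) = 8
mq2 → db1 → api1 → db2 → web1 → mq1: max(10, 16, 7, 6, 11) = 16
mq2 → api1 → db2 → web1 → mq1: max(8, 7, 6, 11) = 11
The minimum achievable maximum is 8.

8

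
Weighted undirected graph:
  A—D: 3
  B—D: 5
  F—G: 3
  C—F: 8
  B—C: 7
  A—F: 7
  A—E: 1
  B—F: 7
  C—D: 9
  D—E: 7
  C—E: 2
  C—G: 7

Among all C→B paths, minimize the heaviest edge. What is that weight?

A few of the C→B routes:
C - B: max(7) = 7
C - G - F - B: max(7, 3, 7) = 7
C - E - A - D - B: max(2, 1, 3, 5) = 5
Smallest bottleneck: 5.

5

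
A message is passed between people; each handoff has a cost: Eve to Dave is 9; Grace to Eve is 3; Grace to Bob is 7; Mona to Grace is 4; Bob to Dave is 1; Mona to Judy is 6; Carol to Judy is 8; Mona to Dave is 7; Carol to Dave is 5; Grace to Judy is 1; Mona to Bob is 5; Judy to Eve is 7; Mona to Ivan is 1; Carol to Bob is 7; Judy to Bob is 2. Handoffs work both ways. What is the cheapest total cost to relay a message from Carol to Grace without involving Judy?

Comparing a few candidate routes:
Carol-Dave-Eve-Grace: 5 + 9 + 3 = 17
Carol-Bob-Grace: 7 + 7 = 14
Carol-Bob-Mona-Grace: 7 + 5 + 4 = 16
Carol-Dave-Bob-Grace: 5 + 1 + 7 = 13
Carol-Dave-Mona-Grace: 5 + 7 + 4 = 16
Carol-Dave-Bob-Mona-Grace: 5 + 1 + 5 + 4 = 15
Shortest: 13.

13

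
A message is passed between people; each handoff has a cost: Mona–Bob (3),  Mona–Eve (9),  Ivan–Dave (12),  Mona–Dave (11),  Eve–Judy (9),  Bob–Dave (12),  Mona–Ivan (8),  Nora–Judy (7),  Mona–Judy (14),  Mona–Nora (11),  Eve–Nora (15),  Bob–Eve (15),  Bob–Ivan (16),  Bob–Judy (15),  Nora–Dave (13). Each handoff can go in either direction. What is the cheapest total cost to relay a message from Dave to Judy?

20

Checking several routes:
Dave -> Bob -> Judy: 12 + 15 = 27
Dave -> Mona -> Judy: 11 + 14 = 25
Dave -> Mona -> Eve -> Judy: 11 + 9 + 9 = 29
Dave -> Nora -> Judy: 13 + 7 = 20
Dave -> Mona -> Bob -> Judy: 11 + 3 + 15 = 29
Shortest: 20.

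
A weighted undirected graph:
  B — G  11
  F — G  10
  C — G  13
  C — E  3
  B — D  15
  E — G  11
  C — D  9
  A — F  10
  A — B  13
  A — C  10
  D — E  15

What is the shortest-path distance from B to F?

21

Comparing a few candidate routes:
B-A-F: 13 + 10 = 23
B-G-C-A-F: 11 + 13 + 10 + 10 = 44
B-G-F: 11 + 10 = 21
The minimum is 21.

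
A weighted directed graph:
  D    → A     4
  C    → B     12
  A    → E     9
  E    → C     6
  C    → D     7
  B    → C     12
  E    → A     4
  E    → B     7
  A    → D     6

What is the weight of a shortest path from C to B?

12

Paths from C to B:
C -> D -> A -> E -> B: 7 + 4 + 9 + 7 = 27
C -> B: 12
The minimum is 12.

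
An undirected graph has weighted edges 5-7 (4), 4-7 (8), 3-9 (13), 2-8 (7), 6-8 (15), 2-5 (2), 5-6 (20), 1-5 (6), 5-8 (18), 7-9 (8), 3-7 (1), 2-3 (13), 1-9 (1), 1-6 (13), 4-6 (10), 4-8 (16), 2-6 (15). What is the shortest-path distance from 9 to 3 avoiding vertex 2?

Checking several routes:
9 → 1 → 6 → 4 → 7 → 3: 1 + 13 + 10 + 8 + 1 = 33
9 → 3: 13
9 → 1 → 6 → 5 → 7 → 3: 1 + 13 + 20 + 4 + 1 = 39
9 → 7 → 3: 8 + 1 = 9
9 → 1 → 5 → 7 → 3: 1 + 6 + 4 + 1 = 12
Shortest: 9.

9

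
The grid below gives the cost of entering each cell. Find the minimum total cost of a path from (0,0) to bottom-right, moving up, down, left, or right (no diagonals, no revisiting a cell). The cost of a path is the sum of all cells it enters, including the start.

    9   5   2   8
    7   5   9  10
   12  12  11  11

Cheapest: [0,0] [0,1] [0,2] [0,3] [1,3] [2,3]
  9 + 5 + 2 + 8 + 10 + 11 = 45

45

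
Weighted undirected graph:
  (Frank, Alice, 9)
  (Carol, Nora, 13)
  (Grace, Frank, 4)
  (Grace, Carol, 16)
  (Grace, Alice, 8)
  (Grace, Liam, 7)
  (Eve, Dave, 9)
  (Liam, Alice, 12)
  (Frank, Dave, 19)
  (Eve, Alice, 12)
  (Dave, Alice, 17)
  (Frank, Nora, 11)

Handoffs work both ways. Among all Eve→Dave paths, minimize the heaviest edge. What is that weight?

9

Some routes from Eve to Dave:
Eve→Alice→Grace→Carol→Nora→Frank→Dave: max(12, 8, 16, 13, 11, 19) = 19
Eve→Alice→Dave: max(12, 17) = 17
Eve→Dave: max(9) = 9
Eve→Alice→Grace→Frank→Dave: max(12, 8, 4, 19) = 19
Smallest bottleneck: 9.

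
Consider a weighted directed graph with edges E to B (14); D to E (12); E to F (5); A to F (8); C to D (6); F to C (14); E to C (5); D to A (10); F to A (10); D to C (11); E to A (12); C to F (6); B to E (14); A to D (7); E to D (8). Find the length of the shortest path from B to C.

Comparing a few candidate routes:
B → E → C: 14 + 5 = 19
B → E → F → C: 14 + 5 + 14 = 33
B → E → A → D → C: 14 + 12 + 7 + 11 = 44
B → E → D → C: 14 + 8 + 11 = 33
B → E → A → F → C: 14 + 12 + 8 + 14 = 48
B → E → F → A → D → C: 14 + 5 + 10 + 7 + 11 = 47
Shortest: 19.

19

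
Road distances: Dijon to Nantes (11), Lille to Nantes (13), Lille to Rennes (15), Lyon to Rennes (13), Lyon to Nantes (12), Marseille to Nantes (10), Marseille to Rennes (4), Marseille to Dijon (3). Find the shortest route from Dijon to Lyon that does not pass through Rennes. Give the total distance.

23

Paths from Dijon to Lyon avoiding Rennes:
Dijon → Marseille → Nantes → Lyon: 3 + 10 + 12 = 25
Dijon → Nantes → Lyon: 11 + 12 = 23
Shortest: 23.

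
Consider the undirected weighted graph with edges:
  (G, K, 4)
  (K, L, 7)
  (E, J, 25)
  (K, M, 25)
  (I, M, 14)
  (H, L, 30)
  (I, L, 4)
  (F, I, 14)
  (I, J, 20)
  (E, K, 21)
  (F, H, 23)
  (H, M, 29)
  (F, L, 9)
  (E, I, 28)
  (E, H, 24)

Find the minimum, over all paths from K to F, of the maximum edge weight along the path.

Some routes from K to F:
K-E-H-F: max(21, 24, 23) = 24
K-L-I-F: max(7, 4, 14) = 14
K-L-F: max(7, 9) = 9
Smallest bottleneck: 9.

9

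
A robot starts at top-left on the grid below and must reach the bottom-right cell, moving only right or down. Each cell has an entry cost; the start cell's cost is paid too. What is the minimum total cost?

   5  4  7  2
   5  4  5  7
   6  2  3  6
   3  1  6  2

24

Path (0,0) → (0,1) → (1,1) → (2,1) → (3,1) → (3,2) → (3,3): 5 + 4 + 4 + 2 + 1 + 6 + 2 = 24.
For comparison, the top-then-right route costs 33.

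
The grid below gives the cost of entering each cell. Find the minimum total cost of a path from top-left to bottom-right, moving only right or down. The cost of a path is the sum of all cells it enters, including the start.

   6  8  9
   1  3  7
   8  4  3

17

Take [0,0] → [1,0] → [1,1] → [2,1] → [2,2] for a total of 6 + 1 + 3 + 4 + 3 = 17.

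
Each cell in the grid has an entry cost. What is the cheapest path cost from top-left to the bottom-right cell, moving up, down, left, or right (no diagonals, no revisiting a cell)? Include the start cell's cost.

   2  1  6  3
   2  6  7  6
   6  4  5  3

Best path: r0c0 → r0c1 → r0c2 → r0c3 → r1c3 → r2c3
Cost: 2 + 1 + 6 + 3 + 6 + 3 = 21

21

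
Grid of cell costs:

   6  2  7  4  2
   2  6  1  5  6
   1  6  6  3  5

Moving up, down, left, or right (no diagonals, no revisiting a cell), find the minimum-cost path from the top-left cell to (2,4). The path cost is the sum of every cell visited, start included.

Take [0,0]→[0,1]→[1,1]→[1,2]→[1,3]→[2,3]→[2,4] for a total of 6 + 2 + 6 + 1 + 5 + 3 + 5 = 28.

28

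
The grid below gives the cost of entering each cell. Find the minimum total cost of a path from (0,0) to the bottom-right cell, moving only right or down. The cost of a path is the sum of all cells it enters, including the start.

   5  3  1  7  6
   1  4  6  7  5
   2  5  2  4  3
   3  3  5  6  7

Path (0,0) (1,0) (2,0) (2,1) (2,2) (2,3) (2,4) (3,4): 5 + 1 + 2 + 5 + 2 + 4 + 3 + 7 = 29.

29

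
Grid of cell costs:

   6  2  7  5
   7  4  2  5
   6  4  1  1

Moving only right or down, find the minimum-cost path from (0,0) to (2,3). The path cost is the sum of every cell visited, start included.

16

Cheapest: r0c0 r0c1 r1c1 r1c2 r2c2 r2c3
  6 + 2 + 4 + 2 + 1 + 1 = 16
(Top row then right column would cost 26.)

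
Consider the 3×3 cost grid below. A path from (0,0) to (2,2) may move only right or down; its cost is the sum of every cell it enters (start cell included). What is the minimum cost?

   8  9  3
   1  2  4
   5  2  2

15

Take r0c0 -> r1c0 -> r1c1 -> r2c1 -> r2c2 for a total of 8 + 1 + 2 + 2 + 2 = 15.
(Top row then right column would cost 26.)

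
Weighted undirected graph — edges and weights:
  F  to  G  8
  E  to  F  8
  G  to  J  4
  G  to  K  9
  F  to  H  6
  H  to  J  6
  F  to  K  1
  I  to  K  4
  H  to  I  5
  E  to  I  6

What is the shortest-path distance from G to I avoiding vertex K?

15

Routes from G to I avoiding K:
G -> F -> E -> I: 8 + 8 + 6 = 22
G -> J -> H -> I: 4 + 6 + 5 = 15
G -> J -> H -> F -> E -> I: 4 + 6 + 6 + 8 + 6 = 30
G -> F -> H -> I: 8 + 6 + 5 = 19
Shortest: 15.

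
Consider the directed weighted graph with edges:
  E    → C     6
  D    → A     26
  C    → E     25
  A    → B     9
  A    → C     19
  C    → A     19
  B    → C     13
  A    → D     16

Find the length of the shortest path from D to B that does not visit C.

35

Candidate routes:
D→A→B: 26 + 9 = 35
Shortest: 35.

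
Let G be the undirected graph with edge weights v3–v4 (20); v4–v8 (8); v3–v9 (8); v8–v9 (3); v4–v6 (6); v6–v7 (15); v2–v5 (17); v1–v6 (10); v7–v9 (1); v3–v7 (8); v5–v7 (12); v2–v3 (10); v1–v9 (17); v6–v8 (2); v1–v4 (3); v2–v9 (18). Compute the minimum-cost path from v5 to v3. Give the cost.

Checking several routes:
v5 - v2 - v3: 17 + 10 = 27
v5 - v7 - v3: 12 + 8 = 20
v5 - v7 - v9 - v3: 12 + 1 + 8 = 21
Best route has total 20.

20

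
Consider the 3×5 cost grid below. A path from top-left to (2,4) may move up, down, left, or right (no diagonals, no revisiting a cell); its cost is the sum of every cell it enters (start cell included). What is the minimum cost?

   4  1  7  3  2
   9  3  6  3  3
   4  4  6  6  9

29

One optimal route is r0c0 r0c1 r0c2 r0c3 r0c4 r1c4 r2c4.
Its cost is 4 + 1 + 7 + 3 + 2 + 3 + 9 = 29.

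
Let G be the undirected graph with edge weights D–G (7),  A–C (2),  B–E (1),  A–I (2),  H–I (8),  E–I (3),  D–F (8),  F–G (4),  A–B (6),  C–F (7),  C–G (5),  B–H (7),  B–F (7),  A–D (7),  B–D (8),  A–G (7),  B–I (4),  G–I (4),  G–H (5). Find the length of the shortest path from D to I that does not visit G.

Checking several routes:
D-B-E-I: 8 + 1 + 3 = 12
D-A-I: 7 + 2 = 9
D-B-I: 8 + 4 = 12
D-A-B-E-I: 7 + 6 + 1 + 3 = 17
D-A-B-I: 7 + 6 + 4 = 17
D-B-A-I: 8 + 6 + 2 = 16
Shortest: 9.

9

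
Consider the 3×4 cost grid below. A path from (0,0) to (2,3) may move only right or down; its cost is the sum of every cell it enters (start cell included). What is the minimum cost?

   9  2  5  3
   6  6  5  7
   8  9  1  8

Path r0c0→r0c1→r0c2→r1c2→r2c2→r2c3: 9 + 2 + 5 + 5 + 1 + 8 = 30.
(Top row then right column would cost 34.)

30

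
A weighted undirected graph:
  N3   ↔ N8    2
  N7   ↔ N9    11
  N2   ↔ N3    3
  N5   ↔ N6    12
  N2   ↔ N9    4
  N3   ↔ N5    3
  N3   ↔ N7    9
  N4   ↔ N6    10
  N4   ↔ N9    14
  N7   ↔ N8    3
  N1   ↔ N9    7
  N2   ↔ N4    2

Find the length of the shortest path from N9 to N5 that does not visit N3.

28

Routes from N9 to N5 avoiding N3:
N9 - N2 - N4 - N6 - N5: 4 + 2 + 10 + 12 = 28
N9 - N4 - N6 - N5: 14 + 10 + 12 = 36
Best route has total 28.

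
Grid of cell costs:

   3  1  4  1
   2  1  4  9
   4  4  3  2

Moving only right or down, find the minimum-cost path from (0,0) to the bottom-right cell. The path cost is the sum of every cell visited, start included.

Take (0,0) -> (0,1) -> (1,1) -> (1,2) -> (2,2) -> (2,3) for a total of 3 + 1 + 1 + 4 + 3 + 2 = 14.
(Top row then right column would cost 20.)

14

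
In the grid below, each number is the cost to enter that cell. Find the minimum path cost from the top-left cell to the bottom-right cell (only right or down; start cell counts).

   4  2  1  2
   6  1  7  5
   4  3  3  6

19

Best path: [0,0] -> [0,1] -> [1,1] -> [2,1] -> [2,2] -> [2,3]
Cost: 4 + 2 + 1 + 3 + 3 + 6 = 19
(Top row then right column would cost 20.)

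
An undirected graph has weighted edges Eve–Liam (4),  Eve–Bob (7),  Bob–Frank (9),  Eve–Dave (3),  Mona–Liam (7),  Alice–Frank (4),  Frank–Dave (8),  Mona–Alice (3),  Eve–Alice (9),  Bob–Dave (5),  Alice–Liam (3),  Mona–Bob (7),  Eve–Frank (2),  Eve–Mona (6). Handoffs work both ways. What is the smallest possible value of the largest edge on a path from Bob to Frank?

5

A few of the Bob→Frank routes:
Bob-Dave-Eve-Mona-Liam-Alice-Frank: max(5, 3, 6, 7, 3, 4) = 7
Bob-Dave-Eve-Frank: max(5, 3, 2) = 5
Bob-Dave-Eve-Liam-Alice-Frank: max(5, 3, 4, 3, 4) = 5
Bob-Dave-Eve-Mona-Alice-Frank: max(5, 3, 6, 3, 4) = 6
The minimum achievable maximum is 5.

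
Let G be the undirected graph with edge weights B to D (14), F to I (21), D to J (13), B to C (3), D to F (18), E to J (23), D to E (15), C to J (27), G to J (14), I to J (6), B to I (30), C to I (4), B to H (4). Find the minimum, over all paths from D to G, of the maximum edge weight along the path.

Some routes from D to G:
D → F → I → J → G: max(18, 21, 6, 14) = 21
D → B → C → I → J → G: max(14, 3, 4, 6, 14) = 14
D → B → C → J → G: max(14, 3, 27, 14) = 27
D → E → J → G: max(15, 23, 14) = 23
D → F → I → C → J → G: max(18, 21, 4, 27, 14) = 27
D → J → G: max(13, 14) = 14
Best route has worst link 14.

14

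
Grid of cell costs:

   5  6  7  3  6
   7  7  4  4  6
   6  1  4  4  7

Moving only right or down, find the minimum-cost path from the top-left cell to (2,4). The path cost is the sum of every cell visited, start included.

Cheapest: (0,0) → (0,1) → (1,1) → (2,1) → (2,2) → (2,3) → (2,4)
  5 + 6 + 7 + 1 + 4 + 4 + 7 = 34
For comparison, the top-then-right route costs 40.

34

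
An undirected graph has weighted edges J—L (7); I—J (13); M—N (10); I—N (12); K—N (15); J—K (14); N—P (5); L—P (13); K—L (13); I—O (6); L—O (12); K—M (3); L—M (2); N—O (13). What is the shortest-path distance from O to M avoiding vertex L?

23

A few of the O→M routes:
O→I→N→K→M: 6 + 12 + 15 + 3 = 36
O→N→K→M: 13 + 15 + 3 = 31
O→N→M: 13 + 10 = 23
O→I→N→M: 6 + 12 + 10 = 28
Best route has total 23.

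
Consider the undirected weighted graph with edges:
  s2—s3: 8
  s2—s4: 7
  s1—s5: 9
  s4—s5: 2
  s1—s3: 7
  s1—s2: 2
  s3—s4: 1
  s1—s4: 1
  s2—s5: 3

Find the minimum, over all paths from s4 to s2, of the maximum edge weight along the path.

Comparing a few candidate routes:
s4 -> s2: max(7) = 7
s4 -> s5 -> s2: max(2, 3) = 3
s4 -> s1 -> s2: max(1, 2) = 2
Best route has worst link 2.

2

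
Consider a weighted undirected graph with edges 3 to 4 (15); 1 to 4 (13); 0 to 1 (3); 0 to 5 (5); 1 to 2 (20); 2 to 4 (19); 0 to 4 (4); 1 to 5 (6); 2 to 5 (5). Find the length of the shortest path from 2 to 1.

11

Some routes from 2 to 1:
2-5-0-4-1: 5 + 5 + 4 + 13 = 27
2-4-0-1: 19 + 4 + 3 = 26
2-5-0-1: 5 + 5 + 3 = 13
2-1: 20
2-5-1: 5 + 6 = 11
The minimum is 11.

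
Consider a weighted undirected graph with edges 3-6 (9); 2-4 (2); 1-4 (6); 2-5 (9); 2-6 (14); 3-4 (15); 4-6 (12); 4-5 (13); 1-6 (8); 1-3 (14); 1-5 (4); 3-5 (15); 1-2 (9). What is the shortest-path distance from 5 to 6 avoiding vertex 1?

Checking several routes:
5 -> 2 -> 6: 9 + 14 = 23
5 -> 2 -> 4 -> 6: 9 + 2 + 12 = 23
5 -> 4 -> 6: 13 + 12 = 25
5 -> 3 -> 6: 15 + 9 = 24
Shortest: 23.

23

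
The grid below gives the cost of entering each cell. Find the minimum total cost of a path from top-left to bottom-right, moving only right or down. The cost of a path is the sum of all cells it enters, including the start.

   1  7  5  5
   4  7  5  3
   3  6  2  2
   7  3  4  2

20

Best path: [0,0] -> [1,0] -> [2,0] -> [2,1] -> [2,2] -> [2,3] -> [3,3]
Cost: 1 + 4 + 3 + 6 + 2 + 2 + 2 = 20
For comparison, the top-then-right route costs 25.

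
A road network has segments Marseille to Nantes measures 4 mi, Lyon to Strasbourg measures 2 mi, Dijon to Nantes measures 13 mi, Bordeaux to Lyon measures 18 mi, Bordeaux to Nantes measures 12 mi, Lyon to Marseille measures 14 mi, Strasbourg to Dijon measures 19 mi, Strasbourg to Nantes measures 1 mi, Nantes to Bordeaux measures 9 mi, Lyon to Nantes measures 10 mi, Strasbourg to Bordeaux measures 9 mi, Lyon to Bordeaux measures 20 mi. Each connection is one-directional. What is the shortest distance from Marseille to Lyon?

31

Candidate routes:
Marseille - Nantes - Bordeaux - Lyon: 4 + 9 + 18 = 31
The minimum is 31 mi.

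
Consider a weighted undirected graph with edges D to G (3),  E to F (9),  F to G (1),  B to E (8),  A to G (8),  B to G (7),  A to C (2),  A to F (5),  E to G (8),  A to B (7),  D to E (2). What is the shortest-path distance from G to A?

6

A few of the G→A routes:
G → D → E → F → A: 3 + 2 + 9 + 5 = 19
G → A: 8
G → F → A: 1 + 5 = 6
G → B → A: 7 + 7 = 14
Best route has total 6.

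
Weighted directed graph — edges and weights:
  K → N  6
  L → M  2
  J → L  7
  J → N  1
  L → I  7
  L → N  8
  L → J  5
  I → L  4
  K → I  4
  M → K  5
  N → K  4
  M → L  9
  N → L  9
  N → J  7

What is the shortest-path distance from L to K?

Routes from L to K:
L-N-K: 8 + 4 = 12
L-J-N-K: 5 + 1 + 4 = 10
L-M-K: 2 + 5 = 7
Shortest: 7.

7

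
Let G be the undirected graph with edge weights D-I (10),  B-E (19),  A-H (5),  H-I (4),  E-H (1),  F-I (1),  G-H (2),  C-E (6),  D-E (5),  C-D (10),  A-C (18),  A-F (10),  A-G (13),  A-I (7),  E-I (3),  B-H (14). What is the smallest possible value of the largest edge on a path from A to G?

A few of the A→G routes:
A-H-G: max(5, 2) = 5
A-I-H-G: max(7, 4, 2) = 7
A-I-E-H-G: max(7, 3, 1, 2) = 7
Best route has worst link 5.

5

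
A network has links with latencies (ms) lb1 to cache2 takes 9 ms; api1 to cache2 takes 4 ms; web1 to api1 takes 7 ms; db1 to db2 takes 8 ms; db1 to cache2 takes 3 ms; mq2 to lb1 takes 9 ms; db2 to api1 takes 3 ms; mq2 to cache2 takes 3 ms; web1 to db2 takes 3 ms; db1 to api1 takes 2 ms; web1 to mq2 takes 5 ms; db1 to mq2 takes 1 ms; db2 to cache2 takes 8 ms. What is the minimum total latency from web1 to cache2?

8

Comparing a few candidate routes:
web1 → db2 → api1 → cache2: 3 + 3 + 4 = 10
web1 → mq2 → db1 → cache2: 5 + 1 + 3 = 9
web1 → api1 → cache2: 7 + 4 = 11
web1 → mq2 → cache2: 5 + 3 = 8
Best route has total 8 ms.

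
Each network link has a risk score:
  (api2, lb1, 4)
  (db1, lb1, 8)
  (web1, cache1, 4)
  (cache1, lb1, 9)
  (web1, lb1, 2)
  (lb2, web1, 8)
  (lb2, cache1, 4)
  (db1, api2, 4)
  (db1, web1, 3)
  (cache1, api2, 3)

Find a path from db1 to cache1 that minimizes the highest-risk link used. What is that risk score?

4

Some routes from db1 to cache1:
db1 → api2 → lb1 → web1 → cache1: max(4, 4, 2, 4) = 4
db1 → api2 → lb1 → web1 → lb2 → cache1: max(4, 4, 2, 8, 4) = 8
db1 → web1 → cache1: max(3, 4) = 4
db1 → web1 → lb2 → cache1: max(3, 8, 4) = 8
db1 → web1 → lb1 → api2 → cache1: max(3, 2, 4, 3) = 4
db1 → api2 → cache1: max(4, 3) = 4
The minimum achievable maximum is 4.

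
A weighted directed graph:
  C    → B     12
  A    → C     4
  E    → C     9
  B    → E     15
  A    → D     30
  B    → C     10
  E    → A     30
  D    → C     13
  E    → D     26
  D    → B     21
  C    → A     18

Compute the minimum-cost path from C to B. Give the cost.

12

Routes from C to B:
C-A-D-B: 18 + 30 + 21 = 69
C-B: 12
Shortest: 12.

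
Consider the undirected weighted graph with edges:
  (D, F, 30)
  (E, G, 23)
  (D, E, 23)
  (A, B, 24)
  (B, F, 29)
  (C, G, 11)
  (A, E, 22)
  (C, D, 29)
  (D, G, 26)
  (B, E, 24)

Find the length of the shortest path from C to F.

Some routes from C to F:
C - G - E - B - F: 11 + 23 + 24 + 29 = 87
C - G - E - D - F: 11 + 23 + 23 + 30 = 87
C - G - D - F: 11 + 26 + 30 = 67
C - D - F: 29 + 30 = 59
C - D - E - B - F: 29 + 23 + 24 + 29 = 105
The minimum is 59.

59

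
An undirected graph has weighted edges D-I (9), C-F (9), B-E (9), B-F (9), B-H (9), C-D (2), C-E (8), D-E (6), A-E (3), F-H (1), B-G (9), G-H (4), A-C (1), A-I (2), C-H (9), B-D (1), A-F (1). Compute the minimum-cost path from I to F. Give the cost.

Checking several routes:
I -> A -> C -> D -> B -> H -> F: 2 + 1 + 2 + 1 + 9 + 1 = 16
I -> A -> F: 2 + 1 = 3
I -> A -> C -> D -> B -> F: 2 + 1 + 2 + 1 + 9 = 15
I -> A -> C -> F: 2 + 1 + 9 = 12
I -> D -> C -> A -> F: 9 + 2 + 1 + 1 = 13
I -> A -> C -> H -> F: 2 + 1 + 9 + 1 = 13
Best route has total 3.

3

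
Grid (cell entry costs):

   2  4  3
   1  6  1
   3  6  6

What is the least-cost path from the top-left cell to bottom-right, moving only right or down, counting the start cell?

Take r0c0 → r0c1 → r0c2 → r1c2 → r2c2 for a total of 2 + 4 + 3 + 1 + 6 = 16.

16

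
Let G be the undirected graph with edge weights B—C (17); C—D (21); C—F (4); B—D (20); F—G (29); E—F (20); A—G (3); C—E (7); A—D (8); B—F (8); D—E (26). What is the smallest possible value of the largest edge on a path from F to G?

20

Checking several routes:
F→C→B→D→A→G: max(4, 17, 20, 8, 3) = 20
F→B→D→A→G: max(8, 20, 8, 3) = 20
F→C→D→A→G: max(4, 21, 8, 3) = 21
F→B→C→D→A→G: max(8, 17, 21, 8, 3) = 21
F→E→C→B→D→A→G: max(20, 7, 17, 20, 8, 3) = 20
The minimum achievable maximum is 20.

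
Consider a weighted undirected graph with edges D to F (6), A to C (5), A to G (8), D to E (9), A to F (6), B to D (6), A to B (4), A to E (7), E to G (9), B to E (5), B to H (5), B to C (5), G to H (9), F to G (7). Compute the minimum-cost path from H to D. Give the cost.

Comparing a few candidate routes:
H-B-A-F-D: 5 + 4 + 6 + 6 = 21
H-B-D: 5 + 6 = 11
H-B-E-D: 5 + 5 + 9 = 19
Shortest: 11.

11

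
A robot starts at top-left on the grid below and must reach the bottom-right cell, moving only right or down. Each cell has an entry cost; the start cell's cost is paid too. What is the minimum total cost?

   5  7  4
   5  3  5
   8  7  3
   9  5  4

25

Best path: (0,0) -> (1,0) -> (1,1) -> (1,2) -> (2,2) -> (3,2)
Cost: 5 + 5 + 3 + 5 + 3 + 4 = 25
(Top row then right column would cost 28.)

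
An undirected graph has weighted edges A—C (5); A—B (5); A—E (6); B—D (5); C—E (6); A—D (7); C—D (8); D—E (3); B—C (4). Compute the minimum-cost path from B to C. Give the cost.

4

Some routes from B to C:
B-A-C: 5 + 5 = 10
B-D-E-C: 5 + 3 + 6 = 14
B-C: 4
B-D-C: 5 + 8 = 13
B-A-E-C: 5 + 6 + 6 = 17
The minimum is 4.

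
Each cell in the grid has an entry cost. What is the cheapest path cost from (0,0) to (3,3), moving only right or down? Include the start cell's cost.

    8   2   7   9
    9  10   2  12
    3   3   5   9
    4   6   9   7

Cheapest: [0,0] -> [0,1] -> [0,2] -> [1,2] -> [2,2] -> [2,3] -> [3,3]
  8 + 2 + 7 + 2 + 5 + 9 + 7 = 40
(Top row then right column would cost 54.)

40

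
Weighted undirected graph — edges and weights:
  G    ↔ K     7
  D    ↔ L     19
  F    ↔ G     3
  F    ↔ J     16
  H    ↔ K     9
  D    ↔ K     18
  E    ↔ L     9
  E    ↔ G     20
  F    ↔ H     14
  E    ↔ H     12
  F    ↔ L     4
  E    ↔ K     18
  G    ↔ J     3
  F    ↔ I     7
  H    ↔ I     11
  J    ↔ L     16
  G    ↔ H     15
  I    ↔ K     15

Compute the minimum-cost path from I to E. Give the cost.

20

Checking several routes:
I - H - E: 11 + 12 = 23
I - F - H - E: 7 + 14 + 12 = 33
I - F - L - E: 7 + 4 + 9 = 20
I - K - E: 15 + 18 = 33
I - F - G - E: 7 + 3 + 20 = 30
The minimum is 20.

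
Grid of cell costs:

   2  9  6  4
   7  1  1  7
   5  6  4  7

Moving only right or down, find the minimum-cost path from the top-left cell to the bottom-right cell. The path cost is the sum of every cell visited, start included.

22

Path r0c0 -> r1c0 -> r1c1 -> r1c2 -> r2c2 -> r2c3: 2 + 7 + 1 + 1 + 4 + 7 = 22.
For comparison, the top-then-right route costs 35.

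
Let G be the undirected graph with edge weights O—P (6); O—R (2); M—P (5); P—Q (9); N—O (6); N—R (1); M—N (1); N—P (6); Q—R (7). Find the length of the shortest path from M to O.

4

A few of the M→O routes:
M -> P -> O: 5 + 6 = 11
M -> N -> O: 1 + 6 = 7
M -> N -> R -> O: 1 + 1 + 2 = 4
Shortest: 4.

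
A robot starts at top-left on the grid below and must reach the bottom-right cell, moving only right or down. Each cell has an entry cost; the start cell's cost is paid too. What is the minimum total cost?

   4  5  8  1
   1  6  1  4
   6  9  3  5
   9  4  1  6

22

Best path: [0,0]→[1,0]→[1,1]→[1,2]→[2,2]→[3,2]→[3,3]
Cost: 4 + 1 + 6 + 1 + 3 + 1 + 6 = 22
(Top row then right column would cost 33.)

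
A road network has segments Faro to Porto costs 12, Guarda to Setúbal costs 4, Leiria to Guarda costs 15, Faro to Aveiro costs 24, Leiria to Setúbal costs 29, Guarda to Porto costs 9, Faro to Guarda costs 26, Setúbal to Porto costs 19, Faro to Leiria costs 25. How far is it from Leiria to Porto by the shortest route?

24

A few of the Leiria→Porto routes:
Leiria - Guarda - Porto: 15 + 9 = 24
Leiria - Faro - Porto: 25 + 12 = 37
Leiria - Setúbal - Guarda - Porto: 29 + 4 + 9 = 42
Leiria - Guarda - Setúbal - Porto: 15 + 4 + 19 = 38
The minimum is 24.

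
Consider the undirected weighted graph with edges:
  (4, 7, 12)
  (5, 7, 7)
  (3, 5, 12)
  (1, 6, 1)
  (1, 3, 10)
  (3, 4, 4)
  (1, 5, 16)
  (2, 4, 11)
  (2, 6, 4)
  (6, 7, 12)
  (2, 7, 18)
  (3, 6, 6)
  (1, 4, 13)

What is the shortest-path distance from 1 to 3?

7

Some routes from 1 to 3:
1 → 6 → 2 → 4 → 3: 1 + 4 + 11 + 4 = 20
1 → 3: 10
1 → 4 → 3: 13 + 4 = 17
1 → 6 → 3: 1 + 6 = 7
The minimum is 7.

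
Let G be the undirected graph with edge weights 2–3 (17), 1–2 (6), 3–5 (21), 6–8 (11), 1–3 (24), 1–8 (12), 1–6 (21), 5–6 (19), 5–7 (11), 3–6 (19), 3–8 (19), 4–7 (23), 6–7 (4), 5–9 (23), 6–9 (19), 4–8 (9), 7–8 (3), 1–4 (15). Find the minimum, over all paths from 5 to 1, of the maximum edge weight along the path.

A few of the 5→1 routes:
5→7→6→8→1: max(11, 4, 11, 12) = 12
5→7→8→1: max(11, 3, 12) = 12
5→7→6→8→4→1: max(11, 4, 11, 9, 15) = 15
5→7→8→4→1: max(11, 3, 9, 15) = 15
The minimum achievable maximum is 12.

12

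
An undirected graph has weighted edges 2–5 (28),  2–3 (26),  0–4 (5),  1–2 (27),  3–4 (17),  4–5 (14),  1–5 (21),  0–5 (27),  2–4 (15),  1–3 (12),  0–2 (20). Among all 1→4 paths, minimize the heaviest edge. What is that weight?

17

A few of the 1→4 routes:
1 - 3 - 2 - 4: max(12, 26, 15) = 26
1 - 5 - 4: max(21, 14) = 21
1 - 3 - 2 - 0 - 4: max(12, 26, 20, 5) = 26
1 - 3 - 4: max(12, 17) = 17
The minimum achievable maximum is 17.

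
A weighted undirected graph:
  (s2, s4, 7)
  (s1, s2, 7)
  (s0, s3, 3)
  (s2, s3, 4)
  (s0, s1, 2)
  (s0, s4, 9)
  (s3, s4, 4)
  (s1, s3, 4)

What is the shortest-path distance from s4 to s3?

4

Some routes from s4 to s3:
s4 - s3: 4
s4 - s0 - s1 - s3: 9 + 2 + 4 = 15
s4 - s0 - s3: 9 + 3 = 12
s4 - s2 - s3: 7 + 4 = 11
s4 - s2 - s1 - s3: 7 + 7 + 4 = 18
The minimum is 4.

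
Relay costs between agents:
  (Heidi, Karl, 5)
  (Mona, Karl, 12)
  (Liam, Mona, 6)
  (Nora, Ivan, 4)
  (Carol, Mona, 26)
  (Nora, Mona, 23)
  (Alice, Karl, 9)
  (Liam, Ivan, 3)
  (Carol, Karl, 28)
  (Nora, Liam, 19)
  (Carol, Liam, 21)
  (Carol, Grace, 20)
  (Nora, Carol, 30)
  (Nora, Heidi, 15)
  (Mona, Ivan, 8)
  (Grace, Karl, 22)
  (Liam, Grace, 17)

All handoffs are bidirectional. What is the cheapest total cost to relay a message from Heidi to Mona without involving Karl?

27

Some routes from Heidi to Mona avoiding Karl:
Heidi → Nora → Mona: 15 + 23 = 38
Heidi → Nora → Ivan → Liam → Mona: 15 + 4 + 3 + 6 = 28
Heidi → Nora → Ivan → Mona: 15 + 4 + 8 = 27
Best route has total 27.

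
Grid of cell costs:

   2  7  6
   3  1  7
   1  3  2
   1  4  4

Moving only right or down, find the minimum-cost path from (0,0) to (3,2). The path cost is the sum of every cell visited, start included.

15

Take r0c0 r1c0 r1c1 r2c1 r2c2 r3c2 for a total of 2 + 3 + 1 + 3 + 2 + 4 = 15.
(Top row then right column would cost 28.)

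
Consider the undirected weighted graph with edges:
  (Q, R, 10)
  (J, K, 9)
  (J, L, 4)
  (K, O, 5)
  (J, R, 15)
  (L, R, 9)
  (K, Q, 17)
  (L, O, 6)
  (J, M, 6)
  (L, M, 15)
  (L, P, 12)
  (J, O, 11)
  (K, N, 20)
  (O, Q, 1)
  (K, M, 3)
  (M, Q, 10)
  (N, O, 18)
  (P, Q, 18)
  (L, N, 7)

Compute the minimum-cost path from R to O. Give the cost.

Checking several routes:
R - L - O: 9 + 6 = 15
R - J - L - O: 15 + 4 + 6 = 25
R - L - J - O: 9 + 4 + 11 = 24
R - Q - O: 10 + 1 = 11
Best route has total 11.

11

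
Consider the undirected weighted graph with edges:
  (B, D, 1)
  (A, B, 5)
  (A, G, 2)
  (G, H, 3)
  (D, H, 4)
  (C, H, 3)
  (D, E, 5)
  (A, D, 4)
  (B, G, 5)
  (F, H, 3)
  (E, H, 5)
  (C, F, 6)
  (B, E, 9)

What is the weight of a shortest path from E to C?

8

Comparing a few candidate routes:
E -> D -> B -> G -> H -> C: 5 + 1 + 5 + 3 + 3 = 17
E -> D -> A -> G -> H -> C: 5 + 4 + 2 + 3 + 3 = 17
E -> B -> D -> H -> C: 9 + 1 + 4 + 3 = 17
E -> H -> C: 5 + 3 = 8
E -> D -> H -> C: 5 + 4 + 3 = 12
E -> H -> F -> C: 5 + 3 + 6 = 14
Best route has total 8.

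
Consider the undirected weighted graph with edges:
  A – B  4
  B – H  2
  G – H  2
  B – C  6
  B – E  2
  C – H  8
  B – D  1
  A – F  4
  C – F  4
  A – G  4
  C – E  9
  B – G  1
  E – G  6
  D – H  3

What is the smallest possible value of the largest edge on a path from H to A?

4

Checking several routes:
H→G→B→A: max(2, 1, 4) = 4
H→G→A: max(2, 4) = 4
H→D→B→G→A: max(3, 1, 1, 4) = 4
H→D→B→A: max(3, 1, 4) = 4
Best route has worst link 4.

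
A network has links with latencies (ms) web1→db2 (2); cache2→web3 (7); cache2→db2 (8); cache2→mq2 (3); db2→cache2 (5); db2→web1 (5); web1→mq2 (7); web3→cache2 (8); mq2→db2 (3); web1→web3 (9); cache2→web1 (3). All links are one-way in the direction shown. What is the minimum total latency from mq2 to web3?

Paths from mq2 to web3:
mq2 - db2 - cache2 - web1 - web3: 3 + 5 + 3 + 9 = 20
mq2 - db2 - cache2 - web3: 3 + 5 + 7 = 15
mq2 - db2 - web1 - web3: 3 + 5 + 9 = 17
The minimum is 15 ms.

15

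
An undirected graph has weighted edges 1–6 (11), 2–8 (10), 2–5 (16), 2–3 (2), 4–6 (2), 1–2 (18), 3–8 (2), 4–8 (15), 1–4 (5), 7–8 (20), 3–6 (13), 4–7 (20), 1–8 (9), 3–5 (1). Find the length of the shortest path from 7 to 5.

Some routes from 7 to 5:
7 -> 4 -> 1 -> 8 -> 3 -> 5: 20 + 5 + 9 + 2 + 1 = 37
7 -> 4 -> 6 -> 3 -> 5: 20 + 2 + 13 + 1 = 36
7 -> 8 -> 2 -> 3 -> 5: 20 + 10 + 2 + 1 = 33
7 -> 8 -> 3 -> 5: 20 + 2 + 1 = 23
Shortest: 23.

23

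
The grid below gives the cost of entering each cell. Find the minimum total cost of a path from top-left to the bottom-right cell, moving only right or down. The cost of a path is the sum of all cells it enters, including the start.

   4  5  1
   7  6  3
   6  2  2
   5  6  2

17

Cheapest: [0,0] -> [0,1] -> [0,2] -> [1,2] -> [2,2] -> [3,2]
  4 + 5 + 1 + 3 + 2 + 2 = 17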